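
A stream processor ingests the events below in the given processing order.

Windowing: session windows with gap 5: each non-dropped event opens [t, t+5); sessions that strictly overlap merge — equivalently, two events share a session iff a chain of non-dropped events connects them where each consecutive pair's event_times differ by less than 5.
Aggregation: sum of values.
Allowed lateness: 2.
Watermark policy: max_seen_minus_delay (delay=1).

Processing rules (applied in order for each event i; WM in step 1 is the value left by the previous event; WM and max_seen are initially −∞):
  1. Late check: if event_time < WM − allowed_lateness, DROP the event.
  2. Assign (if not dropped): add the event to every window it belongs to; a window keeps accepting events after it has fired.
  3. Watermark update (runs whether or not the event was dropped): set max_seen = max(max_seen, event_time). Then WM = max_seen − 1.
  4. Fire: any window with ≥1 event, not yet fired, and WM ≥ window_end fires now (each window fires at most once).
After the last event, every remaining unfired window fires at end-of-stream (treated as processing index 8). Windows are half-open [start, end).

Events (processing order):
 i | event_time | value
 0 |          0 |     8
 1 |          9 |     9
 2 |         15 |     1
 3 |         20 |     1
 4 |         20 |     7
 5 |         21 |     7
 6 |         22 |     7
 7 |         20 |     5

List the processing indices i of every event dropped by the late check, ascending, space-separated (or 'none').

none

i=0 t=0 v=8: → [0,5); WM=-1
i=1 t=9 v=9: → [9,14); WM=8
i=2 t=15 v=1: → [15,20); WM=14
i=3 t=20 v=1: → [20,25); WM=19
i=4 t=20 v=7: → [20,25); WM=19
i=5 t=21 v=7: → [20,26); WM=20
i=6 t=22 v=7: → [20,27); WM=21
i=7 t=20 v=5: → [20,27); WM=21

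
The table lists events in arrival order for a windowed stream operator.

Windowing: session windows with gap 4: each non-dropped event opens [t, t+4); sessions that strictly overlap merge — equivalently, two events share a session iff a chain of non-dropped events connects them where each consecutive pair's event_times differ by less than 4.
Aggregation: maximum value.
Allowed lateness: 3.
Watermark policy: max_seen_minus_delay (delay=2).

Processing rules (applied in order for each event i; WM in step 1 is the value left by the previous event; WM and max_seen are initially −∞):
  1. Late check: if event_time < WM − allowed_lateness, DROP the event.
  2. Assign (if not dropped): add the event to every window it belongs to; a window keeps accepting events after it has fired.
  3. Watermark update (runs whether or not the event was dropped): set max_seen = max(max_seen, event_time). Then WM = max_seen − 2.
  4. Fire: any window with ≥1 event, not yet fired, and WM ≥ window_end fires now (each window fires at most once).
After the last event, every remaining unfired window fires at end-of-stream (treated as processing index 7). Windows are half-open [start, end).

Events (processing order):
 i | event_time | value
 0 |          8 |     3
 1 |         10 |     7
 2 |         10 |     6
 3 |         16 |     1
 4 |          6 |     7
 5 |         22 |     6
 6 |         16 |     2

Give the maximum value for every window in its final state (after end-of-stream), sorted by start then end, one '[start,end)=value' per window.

[8,14)=7 [16,20)=1 [22,26)=6

i=0 t=8 v=3: → [8,12); WM=6
i=1 t=10 v=7: → [8,14); WM=8
i=2 t=10 v=6: → [8,14); WM=8
i=3 t=16 v=1: → [16,20); WM=14
i=4 t=6 v=7: DROP (t<14-3); WM=14
i=5 t=22 v=6: → [22,26); WM=20
i=6 t=16 v=2: DROP (t<20-3); WM=20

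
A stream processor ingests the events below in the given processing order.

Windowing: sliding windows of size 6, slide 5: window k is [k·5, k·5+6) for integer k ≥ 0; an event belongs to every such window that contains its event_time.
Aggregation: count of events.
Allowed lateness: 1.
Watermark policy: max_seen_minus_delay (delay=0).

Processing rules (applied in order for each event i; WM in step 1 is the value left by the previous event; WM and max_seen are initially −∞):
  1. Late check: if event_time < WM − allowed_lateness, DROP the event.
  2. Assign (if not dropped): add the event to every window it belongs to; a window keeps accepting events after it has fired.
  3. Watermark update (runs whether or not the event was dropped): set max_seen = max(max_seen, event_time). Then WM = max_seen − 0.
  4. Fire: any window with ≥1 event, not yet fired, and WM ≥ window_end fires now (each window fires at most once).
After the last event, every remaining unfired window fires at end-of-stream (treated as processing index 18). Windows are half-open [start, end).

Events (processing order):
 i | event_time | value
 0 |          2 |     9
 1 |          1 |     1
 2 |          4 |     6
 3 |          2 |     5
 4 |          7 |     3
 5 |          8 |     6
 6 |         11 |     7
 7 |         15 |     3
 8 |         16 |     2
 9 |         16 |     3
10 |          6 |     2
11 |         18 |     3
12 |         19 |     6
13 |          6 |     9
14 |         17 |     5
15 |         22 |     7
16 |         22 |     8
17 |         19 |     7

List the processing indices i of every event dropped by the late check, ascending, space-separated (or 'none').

3 10 13 14 17

i=0 t=2 v=9: → [0,6); WM=2
i=1 t=1 v=1: → [0,6); WM=2
i=2 t=4 v=6: → [0,6); WM=4
i=3 t=2 v=5: DROP (t<4-1); WM=4
i=4 t=7 v=3: → [5,11); WM=7; [0,6) fires=3
i=5 t=8 v=6: → [5,11); WM=8
i=6 t=11 v=7: → [10,16); WM=11; [5,11) fires=2
i=7 t=15 v=3: → [15,21),[10,16); WM=15
i=8 t=16 v=2: → [15,21); WM=16; [10,16) fires=2
i=9 t=16 v=3: → [15,21); WM=16
i=10 t=6 v=2: DROP (t<16-1); WM=16
i=11 t=18 v=3: → [15,21); WM=18
i=12 t=19 v=6: → [15,21); WM=19
i=13 t=6 v=9: DROP (t<19-1); WM=19
i=14 t=17 v=5: DROP (t<19-1); WM=19
i=15 t=22 v=7: → [20,26); WM=22; [15,21) fires=5
i=16 t=22 v=8: → [20,26); WM=22
i=17 t=19 v=7: DROP (t<22-1); WM=22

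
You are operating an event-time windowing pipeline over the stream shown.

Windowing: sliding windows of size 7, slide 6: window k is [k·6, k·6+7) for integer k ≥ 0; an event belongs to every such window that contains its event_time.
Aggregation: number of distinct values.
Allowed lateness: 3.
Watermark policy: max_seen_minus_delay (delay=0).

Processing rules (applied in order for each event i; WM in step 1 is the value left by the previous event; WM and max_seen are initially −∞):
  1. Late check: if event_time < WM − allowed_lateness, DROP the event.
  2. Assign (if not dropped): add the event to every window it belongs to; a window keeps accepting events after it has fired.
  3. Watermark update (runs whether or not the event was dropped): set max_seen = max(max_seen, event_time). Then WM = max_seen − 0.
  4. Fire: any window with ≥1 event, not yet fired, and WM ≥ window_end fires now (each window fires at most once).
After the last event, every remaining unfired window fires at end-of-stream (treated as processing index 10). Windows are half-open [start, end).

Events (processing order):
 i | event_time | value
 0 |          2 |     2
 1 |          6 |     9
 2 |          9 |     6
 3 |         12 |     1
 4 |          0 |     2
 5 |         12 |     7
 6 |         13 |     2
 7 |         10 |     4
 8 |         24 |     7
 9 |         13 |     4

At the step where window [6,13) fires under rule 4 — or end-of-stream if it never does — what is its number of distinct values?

4

i=0 t=2 v=2: → [0,7); WM=2
i=1 t=6 v=9: → [6,13),[0,7); WM=6
i=2 t=9 v=6: → [6,13); WM=9; [0,7) fires=2
i=3 t=12 v=1: → [12,19),[6,13); WM=12
i=4 t=0 v=2: DROP (t<12-3); WM=12
i=5 t=12 v=7: → [12,19),[6,13); WM=12
i=6 t=13 v=2: → [12,19); WM=13; [6,13) fires=4
i=7 t=10 v=4: → [6,13); WM=13
i=8 t=24 v=7: → [24,31),[18,25); WM=24; [12,19) fires=3
i=9 t=13 v=4: DROP (t<24-3); WM=24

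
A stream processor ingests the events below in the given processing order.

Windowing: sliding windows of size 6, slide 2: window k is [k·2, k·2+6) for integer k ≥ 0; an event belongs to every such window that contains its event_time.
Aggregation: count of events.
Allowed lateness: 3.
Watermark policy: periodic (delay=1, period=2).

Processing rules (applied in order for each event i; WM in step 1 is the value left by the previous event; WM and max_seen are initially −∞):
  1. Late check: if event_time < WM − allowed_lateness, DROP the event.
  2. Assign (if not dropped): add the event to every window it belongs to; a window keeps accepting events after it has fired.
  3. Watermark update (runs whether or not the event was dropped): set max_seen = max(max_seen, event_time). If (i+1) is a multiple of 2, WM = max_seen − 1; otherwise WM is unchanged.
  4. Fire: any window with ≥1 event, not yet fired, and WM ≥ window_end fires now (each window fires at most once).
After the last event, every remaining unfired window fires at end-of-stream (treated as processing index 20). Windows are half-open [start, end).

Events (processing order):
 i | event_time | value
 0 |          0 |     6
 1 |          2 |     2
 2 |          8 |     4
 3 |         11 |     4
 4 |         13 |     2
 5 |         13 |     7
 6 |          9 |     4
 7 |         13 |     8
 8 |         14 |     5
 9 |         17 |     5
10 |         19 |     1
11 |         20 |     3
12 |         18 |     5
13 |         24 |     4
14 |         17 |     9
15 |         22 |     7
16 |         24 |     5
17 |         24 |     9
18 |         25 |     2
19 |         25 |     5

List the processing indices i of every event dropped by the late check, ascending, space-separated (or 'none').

14

i=0 t=0 v=6: → [0,6); WM=−∞
i=1 t=2 v=2: → [2,8),[0,6); WM=1
i=2 t=8 v=4: → [8,14),[6,12),[4,10); WM=1
i=3 t=11 v=4: → [10,16),[8,14),[6,12); WM=10; [0,6) fires=2 [2,8) fires=1 [4,10) fires=1
i=4 t=13 v=2: → [12,18),[10,16),[8,14); WM=10
i=5 t=13 v=7: → [12,18),[10,16),[8,14); WM=12; [6,12) fires=2
i=6 t=9 v=4: → [8,14),[6,12),[4,10); WM=12
i=7 t=13 v=8: → [12,18),[10,16),[8,14); WM=12
i=8 t=14 v=5: → [14,20),[12,18),[10,16); WM=12
i=9 t=17 v=5: → [16,22),[14,20),[12,18); WM=16; [8,14) fires=6 [10,16) fires=5
i=10 t=19 v=1: → [18,24),[16,22),[14,20); WM=16
i=11 t=20 v=3: → [20,26),[18,24),[16,22); WM=19; [12,18) fires=5
i=12 t=18 v=5: → [18,24),[16,22),[14,20); WM=19
i=13 t=24 v=4: → [24,30),[22,28),[20,26); WM=23; [14,20) fires=4 [16,22) fires=4
i=14 t=17 v=9: DROP (t<23-3); WM=23
i=15 t=22 v=7: → [22,28),[20,26),[18,24); WM=23
i=16 t=24 v=5: → [24,30),[22,28),[20,26); WM=23
i=17 t=24 v=9: → [24,30),[22,28),[20,26); WM=23
i=18 t=25 v=2: → [24,30),[22,28),[20,26); WM=23
i=19 t=25 v=5: → [24,30),[22,28),[20,26); WM=24; [18,24) fires=4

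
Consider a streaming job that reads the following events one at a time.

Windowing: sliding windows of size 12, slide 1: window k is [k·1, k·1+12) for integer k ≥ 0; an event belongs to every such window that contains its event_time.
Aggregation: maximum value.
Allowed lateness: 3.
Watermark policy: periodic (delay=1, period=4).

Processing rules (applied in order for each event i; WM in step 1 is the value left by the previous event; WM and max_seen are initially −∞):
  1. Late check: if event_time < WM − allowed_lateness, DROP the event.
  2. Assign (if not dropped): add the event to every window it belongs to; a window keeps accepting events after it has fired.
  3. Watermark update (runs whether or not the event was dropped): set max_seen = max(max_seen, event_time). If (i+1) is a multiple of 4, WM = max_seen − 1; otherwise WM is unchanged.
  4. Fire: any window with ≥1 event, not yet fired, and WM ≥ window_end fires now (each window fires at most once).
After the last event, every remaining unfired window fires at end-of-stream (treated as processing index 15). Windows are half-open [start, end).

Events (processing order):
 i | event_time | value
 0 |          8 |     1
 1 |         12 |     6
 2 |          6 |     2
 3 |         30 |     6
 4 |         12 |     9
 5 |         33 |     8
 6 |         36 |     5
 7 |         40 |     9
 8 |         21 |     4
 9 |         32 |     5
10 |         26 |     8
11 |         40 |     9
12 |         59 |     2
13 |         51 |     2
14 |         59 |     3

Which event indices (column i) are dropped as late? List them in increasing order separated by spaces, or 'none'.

4 8 9 10

i=0 t=8 v=1: → [8,20),[7,19),[6,18),[5,17),[4,16),[3,15),[2,14),[1,13),[0,12); WM=−∞
i=1 t=12 v=6: → [12,24),[11,23),[10,22),[9,21),[8,20),[7,19),[6,18),[5,17),[4,16),[3,15),[2,14),[1,13); WM=−∞
i=2 t=6 v=2: → [6,18),[5,17),[4,16),[3,15),[2,14),[1,13),[0,12); WM=−∞
i=3 t=30 v=6: → [30,42),[29,41),[28,40),[27,39),[26,38),[25,37),[24,36),[23,35),[22,34),[21,33),[20,32),[19,31); WM=29; [0,12) fires=2 [1,13) fires=6 [2,14) fires=6 [3,15) fires=6 [4,16) fires=6 [5,17) fires=6 [6,18) fires=6 [7,19) fires=6 [8,20) fires=6 [9,21) fires=6 [10,22) fires=6 [11,23) fires=6 [12,24) fires=6
i=4 t=12 v=9: DROP (t<29-3); WM=29
i=5 t=33 v=8: → [33,45),[32,44),[31,43),[30,42),[29,41),[28,40),[27,39),[26,38),[25,37),[24,36),[23,35),[22,34); WM=29
i=6 t=36 v=5: → [36,48),[35,47),[34,46),[33,45),[32,44),[31,43),[30,42),[29,41),[28,40),[27,39),[26,38),[25,37); WM=29
i=7 t=40 v=9: → [40,52),[39,51),[38,50),[37,49),[36,48),[35,47),[34,46),[33,45),[32,44),[31,43),[30,42),[29,41); WM=39; [19,31) fires=6 [20,32) fires=6 [21,33) fires=6 [22,34) fires=8 [23,35) fires=8 [24,36) fires=8 [25,37) fires=8 [26,38) fires=8 [27,39) fires=8
i=8 t=21 v=4: DROP (t<39-3); WM=39
i=9 t=32 v=5: DROP (t<39-3); WM=39
i=10 t=26 v=8: DROP (t<39-3); WM=39
i=11 t=40 v=9: → [40,52),[39,51),[38,50),[37,49),[36,48),[35,47),[34,46),[33,45),[32,44),[31,43),[30,42),[29,41); WM=39
i=12 t=59 v=2: → [59,71),[58,70),[57,69),[56,68),[55,67),[54,66),[53,65),[52,64),[51,63),[50,62),[49,61),[48,60); WM=39
i=13 t=51 v=2: → [51,63),[50,62),[49,61),[48,60),[47,59),[46,58),[45,57),[44,56),[43,55),[42,54),[41,53),[40,52); WM=39
i=14 t=59 v=3: → [59,71),[58,70),[57,69),[56,68),[55,67),[54,66),[53,65),[52,64),[51,63),[50,62),[49,61),[48,60); WM=39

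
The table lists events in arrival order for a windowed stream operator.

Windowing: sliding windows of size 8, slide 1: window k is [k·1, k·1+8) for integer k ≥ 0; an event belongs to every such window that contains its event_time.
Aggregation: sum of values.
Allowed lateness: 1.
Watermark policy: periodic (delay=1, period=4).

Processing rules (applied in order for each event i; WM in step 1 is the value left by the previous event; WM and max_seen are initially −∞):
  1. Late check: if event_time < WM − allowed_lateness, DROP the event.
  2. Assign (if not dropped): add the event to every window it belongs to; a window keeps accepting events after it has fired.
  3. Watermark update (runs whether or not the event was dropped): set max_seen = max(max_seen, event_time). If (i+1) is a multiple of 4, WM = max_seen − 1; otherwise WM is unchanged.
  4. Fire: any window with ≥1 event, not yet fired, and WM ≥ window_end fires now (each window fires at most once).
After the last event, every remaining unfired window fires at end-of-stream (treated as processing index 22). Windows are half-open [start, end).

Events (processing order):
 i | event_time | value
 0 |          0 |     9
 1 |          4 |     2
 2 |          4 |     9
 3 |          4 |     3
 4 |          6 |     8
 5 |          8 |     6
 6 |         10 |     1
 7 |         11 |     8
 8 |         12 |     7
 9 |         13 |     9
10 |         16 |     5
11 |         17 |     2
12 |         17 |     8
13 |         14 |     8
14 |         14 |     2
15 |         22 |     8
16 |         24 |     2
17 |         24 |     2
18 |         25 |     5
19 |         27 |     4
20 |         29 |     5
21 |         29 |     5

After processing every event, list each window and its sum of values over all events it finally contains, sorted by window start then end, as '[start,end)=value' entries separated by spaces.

[0,8)=31 [1,9)=28 [2,10)=28 [3,11)=29 [4,12)=37 [5,13)=30 [6,14)=39 [7,15)=31 [8,16)=31 [9,17)=30 [10,18)=40 [11,19)=39 [12,20)=31 [13,21)=24 [14,22)=15 [15,23)=23 [16,24)=23 [17,25)=22 [18,26)=17 [19,27)=17 [20,28)=21 [21,29)=21 [22,30)=31 [23,31)=23 [24,32)=23 [25,33)=19 [26,34)=14 [27,35)=14 [28,36)=10 [29,37)=10

i=0 t=0 v=9: → [0,8); WM=−∞
i=1 t=4 v=2: → [4,12),[3,11),[2,10),[1,9),[0,8); WM=−∞
i=2 t=4 v=9: → [4,12),[3,11),[2,10),[1,9),[0,8); WM=−∞
i=3 t=4 v=3: → [4,12),[3,11),[2,10),[1,9),[0,8); WM=3
i=4 t=6 v=8: → [6,14),[5,13),[4,12),[3,11),[2,10),[1,9),[0,8); WM=3
i=5 t=8 v=6: → [8,16),[7,15),[6,14),[5,13),[4,12),[3,11),[2,10),[1,9); WM=3
i=6 t=10 v=1: → [10,18),[9,17),[8,16),[7,15),[6,14),[5,13),[4,12),[3,11); WM=3
i=7 t=11 v=8: → [11,19),[10,18),[9,17),[8,16),[7,15),[6,14),[5,13),[4,12); WM=10; [0,8) fires=31 [1,9) fires=28 [2,10) fires=28
i=8 t=12 v=7: → [12,20),[11,19),[10,18),[9,17),[8,16),[7,15),[6,14),[5,13); WM=10
i=9 t=13 v=9: → [13,21),[12,20),[11,19),[10,18),[9,17),[8,16),[7,15),[6,14); WM=10
i=10 t=16 v=5: → [16,24),[15,23),[14,22),[13,21),[12,20),[11,19),[10,18),[9,17); WM=10
i=11 t=17 v=2: → [17,25),[16,24),[15,23),[14,22),[13,21),[12,20),[11,19),[10,18); WM=16; [3,11) fires=29 [4,12) fires=37 [5,13) fires=30 [6,14) fires=39 [7,15) fires=31 [8,16) fires=31
i=12 t=17 v=8: → [17,25),[16,24),[15,23),[14,22),[13,21),[12,20),[11,19),[10,18); WM=16
i=13 t=14 v=8: DROP (t<16-1); WM=16
i=14 t=14 v=2: DROP (t<16-1); WM=16
i=15 t=22 v=8: → [22,30),[21,29),[20,28),[19,27),[18,26),[17,25),[16,24),[15,23); WM=21; [9,17) fires=30 [10,18) fires=40 [11,19) fires=39 [12,20) fires=31 [13,21) fires=24
i=16 t=24 v=2: → [24,32),[23,31),[22,30),[21,29),[20,28),[19,27),[18,26),[17,25); WM=21
i=17 t=24 v=2: → [24,32),[23,31),[22,30),[21,29),[20,28),[19,27),[18,26),[17,25); WM=21
i=18 t=25 v=5: → [25,33),[24,32),[23,31),[22,30),[21,29),[20,28),[19,27),[18,26); WM=21
i=19 t=27 v=4: → [27,35),[26,34),[25,33),[24,32),[23,31),[22,30),[21,29),[20,28); WM=26; [14,22) fires=15 [15,23) fires=23 [16,24) fires=23 [17,25) fires=22 [18,26) fires=17
i=20 t=29 v=5: → [29,37),[28,36),[27,35),[26,34),[25,33),[24,32),[23,31),[22,30); WM=26
i=21 t=29 v=5: → [29,37),[28,36),[27,35),[26,34),[25,33),[24,32),[23,31),[22,30); WM=26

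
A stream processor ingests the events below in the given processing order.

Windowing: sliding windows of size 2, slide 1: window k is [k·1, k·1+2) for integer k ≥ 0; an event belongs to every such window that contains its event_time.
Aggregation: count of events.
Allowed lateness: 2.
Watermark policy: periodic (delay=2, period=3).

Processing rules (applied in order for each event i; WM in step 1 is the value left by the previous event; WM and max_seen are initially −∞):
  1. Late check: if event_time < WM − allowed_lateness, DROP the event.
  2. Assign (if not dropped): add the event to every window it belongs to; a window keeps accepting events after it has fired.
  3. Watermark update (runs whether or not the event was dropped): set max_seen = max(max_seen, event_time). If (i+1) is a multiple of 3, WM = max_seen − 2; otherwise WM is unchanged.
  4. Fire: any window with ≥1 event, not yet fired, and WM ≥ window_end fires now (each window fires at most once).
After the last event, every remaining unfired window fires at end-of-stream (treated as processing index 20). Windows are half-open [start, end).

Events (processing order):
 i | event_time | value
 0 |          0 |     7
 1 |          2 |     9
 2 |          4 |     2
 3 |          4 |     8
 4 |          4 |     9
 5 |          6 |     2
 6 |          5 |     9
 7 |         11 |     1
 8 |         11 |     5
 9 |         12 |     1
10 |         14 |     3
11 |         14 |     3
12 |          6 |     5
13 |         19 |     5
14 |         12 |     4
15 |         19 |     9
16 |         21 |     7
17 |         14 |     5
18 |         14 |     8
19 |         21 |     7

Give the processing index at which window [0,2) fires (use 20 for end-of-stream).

i=0 t=0 v=7: → [0,2); WM=−∞
i=1 t=2 v=9: → [2,4),[1,3); WM=−∞
i=2 t=4 v=2: → [4,6),[3,5); WM=2; [0,2) fires=1
i=3 t=4 v=8: → [4,6),[3,5); WM=2
i=4 t=4 v=9: → [4,6),[3,5); WM=2
i=5 t=6 v=2: → [6,8),[5,7); WM=4; [1,3) fires=1 [2,4) fires=1
i=6 t=5 v=9: → [5,7),[4,6); WM=4
i=7 t=11 v=1: → [11,13),[10,12); WM=4
i=8 t=11 v=5: → [11,13),[10,12); WM=9; [3,5) fires=3 [4,6) fires=4 [5,7) fires=2 [6,8) fires=1
i=9 t=12 v=1: → [12,14),[11,13); WM=9
i=10 t=14 v=3: → [14,16),[13,15); WM=9
i=11 t=14 v=3: → [14,16),[13,15); WM=12; [10,12) fires=2
i=12 t=6 v=5: DROP (t<12-2); WM=12
i=13 t=19 v=5: → [19,21),[18,20); WM=12
i=14 t=12 v=4: → [12,14),[11,13); WM=17; [11,13) fires=4 [12,14) fires=2 [13,15) fires=2 [14,16) fires=2
i=15 t=19 v=9: → [19,21),[18,20); WM=17
i=16 t=21 v=7: → [21,23),[20,22); WM=17
i=17 t=14 v=5: DROP (t<17-2); WM=19
i=18 t=14 v=8: DROP (t<19-2); WM=19
i=19 t=21 v=7: → [21,23),[20,22); WM=19

2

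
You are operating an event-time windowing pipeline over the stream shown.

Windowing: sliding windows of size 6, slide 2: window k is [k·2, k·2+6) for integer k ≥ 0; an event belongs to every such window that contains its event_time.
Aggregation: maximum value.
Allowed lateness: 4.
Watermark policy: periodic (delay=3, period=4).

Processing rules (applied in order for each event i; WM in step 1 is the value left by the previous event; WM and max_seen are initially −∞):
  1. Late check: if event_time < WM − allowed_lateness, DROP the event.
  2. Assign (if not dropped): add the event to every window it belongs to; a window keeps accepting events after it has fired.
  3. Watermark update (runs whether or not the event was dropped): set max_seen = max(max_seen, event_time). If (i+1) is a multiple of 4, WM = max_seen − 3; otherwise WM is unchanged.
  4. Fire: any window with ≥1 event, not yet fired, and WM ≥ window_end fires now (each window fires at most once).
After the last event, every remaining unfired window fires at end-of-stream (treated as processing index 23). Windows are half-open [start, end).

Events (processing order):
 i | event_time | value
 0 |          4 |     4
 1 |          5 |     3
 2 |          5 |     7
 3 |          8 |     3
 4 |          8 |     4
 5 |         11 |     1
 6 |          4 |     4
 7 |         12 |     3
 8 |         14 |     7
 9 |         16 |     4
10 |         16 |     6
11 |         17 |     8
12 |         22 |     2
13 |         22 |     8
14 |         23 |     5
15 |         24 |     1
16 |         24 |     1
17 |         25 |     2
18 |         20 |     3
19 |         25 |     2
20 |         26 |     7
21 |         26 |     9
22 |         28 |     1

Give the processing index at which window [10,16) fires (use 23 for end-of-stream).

i=0 t=4 v=4: → [4,10),[2,8),[0,6); WM=−∞
i=1 t=5 v=3: → [4,10),[2,8),[0,6); WM=−∞
i=2 t=5 v=7: → [4,10),[2,8),[0,6); WM=−∞
i=3 t=8 v=3: → [8,14),[6,12),[4,10); WM=5
i=4 t=8 v=4: → [8,14),[6,12),[4,10); WM=5
i=5 t=11 v=1: → [10,16),[8,14),[6,12); WM=5
i=6 t=4 v=4: → [4,10),[2,8),[0,6); WM=5
i=7 t=12 v=3: → [12,18),[10,16),[8,14); WM=9; [0,6) fires=7 [2,8) fires=7
i=8 t=14 v=7: → [14,20),[12,18),[10,16); WM=9
i=9 t=16 v=4: → [16,22),[14,20),[12,18); WM=9
i=10 t=16 v=6: → [16,22),[14,20),[12,18); WM=9
i=11 t=17 v=8: → [16,22),[14,20),[12,18); WM=14; [4,10) fires=7 [6,12) fires=4 [8,14) fires=4
i=12 t=22 v=2: → [22,28),[20,26),[18,24); WM=14
i=13 t=22 v=8: → [22,28),[20,26),[18,24); WM=14
i=14 t=23 v=5: → [22,28),[20,26),[18,24); WM=14
i=15 t=24 v=1: → [24,30),[22,28),[20,26); WM=21; [10,16) fires=7 [12,18) fires=8 [14,20) fires=8
i=16 t=24 v=1: → [24,30),[22,28),[20,26); WM=21
i=17 t=25 v=2: → [24,30),[22,28),[20,26); WM=21
i=18 t=20 v=3: → [20,26),[18,24),[16,22); WM=21
i=19 t=25 v=2: → [24,30),[22,28),[20,26); WM=22; [16,22) fires=8
i=20 t=26 v=7: → [26,32),[24,30),[22,28); WM=22
i=21 t=26 v=9: → [26,32),[24,30),[22,28); WM=22
i=22 t=28 v=1: → [28,34),[26,32),[24,30); WM=22

15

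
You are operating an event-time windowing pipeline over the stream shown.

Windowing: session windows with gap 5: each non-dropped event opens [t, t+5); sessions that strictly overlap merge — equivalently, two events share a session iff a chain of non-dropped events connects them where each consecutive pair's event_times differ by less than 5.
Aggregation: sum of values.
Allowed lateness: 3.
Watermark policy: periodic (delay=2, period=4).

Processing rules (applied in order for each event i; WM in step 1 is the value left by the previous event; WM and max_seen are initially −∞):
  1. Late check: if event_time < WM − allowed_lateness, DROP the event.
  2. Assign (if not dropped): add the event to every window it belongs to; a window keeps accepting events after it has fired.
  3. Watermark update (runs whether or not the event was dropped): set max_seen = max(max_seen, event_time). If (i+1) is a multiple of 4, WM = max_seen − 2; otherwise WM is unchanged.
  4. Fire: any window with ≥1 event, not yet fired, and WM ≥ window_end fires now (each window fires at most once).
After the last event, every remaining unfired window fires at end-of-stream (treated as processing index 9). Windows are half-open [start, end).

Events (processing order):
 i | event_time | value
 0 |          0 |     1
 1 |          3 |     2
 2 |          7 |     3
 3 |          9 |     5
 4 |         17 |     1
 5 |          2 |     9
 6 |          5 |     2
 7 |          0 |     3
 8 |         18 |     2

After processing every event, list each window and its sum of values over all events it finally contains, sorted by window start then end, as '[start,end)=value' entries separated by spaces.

i=0 t=0 v=1: → [0,5); WM=−∞
i=1 t=3 v=2: → [0,8); WM=−∞
i=2 t=7 v=3: → [0,12); WM=−∞
i=3 t=9 v=5: → [0,14); WM=7
i=4 t=17 v=1: → [17,22); WM=7
i=5 t=2 v=9: DROP (t<7-3); WM=7
i=6 t=5 v=2: → [0,14); WM=7
i=7 t=0 v=3: DROP (t<7-3); WM=15
i=8 t=18 v=2: → [17,23); WM=15

[0,14)=13 [17,23)=3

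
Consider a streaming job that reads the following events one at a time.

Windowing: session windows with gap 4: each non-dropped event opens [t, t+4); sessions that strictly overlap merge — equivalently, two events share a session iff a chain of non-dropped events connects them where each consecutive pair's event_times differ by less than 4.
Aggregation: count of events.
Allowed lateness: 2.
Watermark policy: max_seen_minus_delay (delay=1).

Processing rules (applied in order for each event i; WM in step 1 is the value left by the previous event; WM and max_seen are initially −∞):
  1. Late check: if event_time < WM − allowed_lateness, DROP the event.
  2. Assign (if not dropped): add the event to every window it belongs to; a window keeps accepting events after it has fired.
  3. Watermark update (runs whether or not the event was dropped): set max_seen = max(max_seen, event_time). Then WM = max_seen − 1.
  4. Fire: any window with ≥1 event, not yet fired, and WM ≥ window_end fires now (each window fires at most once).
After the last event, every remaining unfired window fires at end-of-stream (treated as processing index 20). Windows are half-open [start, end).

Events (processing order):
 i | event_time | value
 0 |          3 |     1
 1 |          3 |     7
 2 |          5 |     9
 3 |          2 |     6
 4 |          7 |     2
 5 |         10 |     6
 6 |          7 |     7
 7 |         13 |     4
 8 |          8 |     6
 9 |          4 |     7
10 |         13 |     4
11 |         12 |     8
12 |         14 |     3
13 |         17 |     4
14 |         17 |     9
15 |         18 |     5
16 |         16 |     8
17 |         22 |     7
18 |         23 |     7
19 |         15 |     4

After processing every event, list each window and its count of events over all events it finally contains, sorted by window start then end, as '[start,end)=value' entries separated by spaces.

[2,22)=15 [22,27)=2

i=0 t=3 v=1: → [3,7); WM=2
i=1 t=3 v=7: → [3,7); WM=2
i=2 t=5 v=9: → [3,9); WM=4
i=3 t=2 v=6: → [2,9); WM=4
i=4 t=7 v=2: → [2,11); WM=6
i=5 t=10 v=6: → [2,14); WM=9
i=6 t=7 v=7: → [2,14); WM=9
i=7 t=13 v=4: → [2,17); WM=12
i=8 t=8 v=6: DROP (t<12-2); WM=12
i=9 t=4 v=7: DROP (t<12-2); WM=12
i=10 t=13 v=4: → [2,17); WM=12
i=11 t=12 v=8: → [2,17); WM=12
i=12 t=14 v=3: → [2,18); WM=13
i=13 t=17 v=4: → [2,21); WM=16
i=14 t=17 v=9: → [2,21); WM=16
i=15 t=18 v=5: → [2,22); WM=17
i=16 t=16 v=8: → [2,22); WM=17
i=17 t=22 v=7: → [22,26); WM=21
i=18 t=23 v=7: → [22,27); WM=22
i=19 t=15 v=4: DROP (t<22-2); WM=22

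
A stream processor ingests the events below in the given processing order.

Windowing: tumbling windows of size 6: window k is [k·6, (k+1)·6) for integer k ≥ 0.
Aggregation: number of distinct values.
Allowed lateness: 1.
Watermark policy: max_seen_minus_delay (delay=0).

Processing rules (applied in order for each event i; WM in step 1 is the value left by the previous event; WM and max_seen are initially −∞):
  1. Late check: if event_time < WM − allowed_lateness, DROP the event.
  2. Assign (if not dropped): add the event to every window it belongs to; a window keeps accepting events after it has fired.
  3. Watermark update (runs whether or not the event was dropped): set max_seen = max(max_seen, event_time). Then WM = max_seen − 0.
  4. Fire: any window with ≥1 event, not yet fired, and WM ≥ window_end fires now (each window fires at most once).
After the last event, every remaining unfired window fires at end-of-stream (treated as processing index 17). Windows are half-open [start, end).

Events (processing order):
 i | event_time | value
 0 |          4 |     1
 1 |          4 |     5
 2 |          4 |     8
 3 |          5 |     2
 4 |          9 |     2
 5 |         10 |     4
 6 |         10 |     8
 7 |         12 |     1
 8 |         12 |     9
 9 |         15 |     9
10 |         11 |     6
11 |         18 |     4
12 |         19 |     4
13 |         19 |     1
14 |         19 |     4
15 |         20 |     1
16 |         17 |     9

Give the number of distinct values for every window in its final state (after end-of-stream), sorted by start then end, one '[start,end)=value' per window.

[0,6)=4 [6,12)=3 [12,18)=2 [18,24)=2

i=0 t=4 v=1: → [0,6); WM=4
i=1 t=4 v=5: → [0,6); WM=4
i=2 t=4 v=8: → [0,6); WM=4
i=3 t=5 v=2: → [0,6); WM=5
i=4 t=9 v=2: → [6,12); WM=9; [0,6) fires=4
i=5 t=10 v=4: → [6,12); WM=10
i=6 t=10 v=8: → [6,12); WM=10
i=7 t=12 v=1: → [12,18); WM=12; [6,12) fires=3
i=8 t=12 v=9: → [12,18); WM=12
i=9 t=15 v=9: → [12,18); WM=15
i=10 t=11 v=6: DROP (t<15-1); WM=15
i=11 t=18 v=4: → [18,24); WM=18; [12,18) fires=2
i=12 t=19 v=4: → [18,24); WM=19
i=13 t=19 v=1: → [18,24); WM=19
i=14 t=19 v=4: → [18,24); WM=19
i=15 t=20 v=1: → [18,24); WM=20
i=16 t=17 v=9: DROP (t<20-1); WM=20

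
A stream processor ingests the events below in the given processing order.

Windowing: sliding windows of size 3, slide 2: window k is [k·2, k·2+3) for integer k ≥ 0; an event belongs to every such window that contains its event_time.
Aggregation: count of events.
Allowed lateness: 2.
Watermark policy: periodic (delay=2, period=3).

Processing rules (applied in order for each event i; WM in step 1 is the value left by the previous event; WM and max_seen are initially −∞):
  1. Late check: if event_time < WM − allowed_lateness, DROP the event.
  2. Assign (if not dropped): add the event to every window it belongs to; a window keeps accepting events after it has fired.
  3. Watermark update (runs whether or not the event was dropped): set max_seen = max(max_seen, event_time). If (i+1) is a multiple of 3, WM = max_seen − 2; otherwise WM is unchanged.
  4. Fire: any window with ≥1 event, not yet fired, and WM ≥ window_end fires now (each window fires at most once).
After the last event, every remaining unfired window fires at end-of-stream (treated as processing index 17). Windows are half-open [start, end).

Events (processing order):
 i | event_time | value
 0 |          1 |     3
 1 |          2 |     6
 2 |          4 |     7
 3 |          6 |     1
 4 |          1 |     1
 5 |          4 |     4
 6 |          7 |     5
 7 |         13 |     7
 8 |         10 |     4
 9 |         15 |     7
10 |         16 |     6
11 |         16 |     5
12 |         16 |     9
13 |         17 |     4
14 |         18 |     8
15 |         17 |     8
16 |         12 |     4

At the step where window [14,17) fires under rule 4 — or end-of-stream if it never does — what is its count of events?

i=0 t=1 v=3: → [0,3); WM=−∞
i=1 t=2 v=6: → [2,5),[0,3); WM=−∞
i=2 t=4 v=7: → [4,7),[2,5); WM=2
i=3 t=6 v=1: → [6,9),[4,7); WM=2
i=4 t=1 v=1: → [0,3); WM=2
i=5 t=4 v=4: → [4,7),[2,5); WM=4; [0,3) fires=3
i=6 t=7 v=5: → [6,9); WM=4
i=7 t=13 v=7: → [12,15); WM=4
i=8 t=10 v=4: → [10,13),[8,11); WM=11; [2,5) fires=3 [4,7) fires=3 [6,9) fires=2 [8,11) fires=1
i=9 t=15 v=7: → [14,17); WM=11
i=10 t=16 v=6: → [16,19),[14,17); WM=11
i=11 t=16 v=5: → [16,19),[14,17); WM=14; [10,13) fires=1
i=12 t=16 v=9: → [16,19),[14,17); WM=14
i=13 t=17 v=4: → [16,19); WM=14
i=14 t=18 v=8: → [18,21),[16,19); WM=16; [12,15) fires=1
i=15 t=17 v=8: → [16,19); WM=16
i=16 t=12 v=4: DROP (t<16-2); WM=16

4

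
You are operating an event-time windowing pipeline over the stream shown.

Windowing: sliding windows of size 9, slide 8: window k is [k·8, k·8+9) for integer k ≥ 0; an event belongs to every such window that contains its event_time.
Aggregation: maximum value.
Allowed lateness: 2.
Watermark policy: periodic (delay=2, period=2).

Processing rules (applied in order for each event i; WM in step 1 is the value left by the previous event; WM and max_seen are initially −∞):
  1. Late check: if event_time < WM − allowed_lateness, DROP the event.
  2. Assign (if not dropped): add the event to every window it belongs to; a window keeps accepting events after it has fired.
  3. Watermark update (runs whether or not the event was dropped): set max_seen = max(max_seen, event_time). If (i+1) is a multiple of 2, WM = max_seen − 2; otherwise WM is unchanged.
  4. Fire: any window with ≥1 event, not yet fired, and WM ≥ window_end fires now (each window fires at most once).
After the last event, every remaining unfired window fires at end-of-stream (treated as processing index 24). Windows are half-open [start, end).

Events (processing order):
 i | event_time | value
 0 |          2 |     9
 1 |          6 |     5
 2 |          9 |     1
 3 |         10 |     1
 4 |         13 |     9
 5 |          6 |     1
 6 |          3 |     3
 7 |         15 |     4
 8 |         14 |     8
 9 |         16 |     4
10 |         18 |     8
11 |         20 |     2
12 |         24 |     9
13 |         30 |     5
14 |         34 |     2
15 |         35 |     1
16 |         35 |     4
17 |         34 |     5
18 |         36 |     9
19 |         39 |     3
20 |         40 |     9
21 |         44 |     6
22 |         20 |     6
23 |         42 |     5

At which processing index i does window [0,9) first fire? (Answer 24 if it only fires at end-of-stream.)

5

i=0 t=2 v=9: → [0,9); WM=−∞
i=1 t=6 v=5: → [0,9); WM=4
i=2 t=9 v=1: → [8,17); WM=4
i=3 t=10 v=1: → [8,17); WM=8
i=4 t=13 v=9: → [8,17); WM=8
i=5 t=6 v=1: → [0,9); WM=11; [0,9) fires=9
i=6 t=3 v=3: DROP (t<11-2); WM=11
i=7 t=15 v=4: → [8,17); WM=13
i=8 t=14 v=8: → [8,17); WM=13
i=9 t=16 v=4: → [16,25),[8,17); WM=14
i=10 t=18 v=8: → [16,25); WM=14
i=11 t=20 v=2: → [16,25); WM=18; [8,17) fires=9
i=12 t=24 v=9: → [24,33),[16,25); WM=18
i=13 t=30 v=5: → [24,33); WM=28; [16,25) fires=9
i=14 t=34 v=2: → [32,41); WM=28
i=15 t=35 v=1: → [32,41); WM=33; [24,33) fires=9
i=16 t=35 v=4: → [32,41); WM=33
i=17 t=34 v=5: → [32,41); WM=33
i=18 t=36 v=9: → [32,41); WM=33
i=19 t=39 v=3: → [32,41); WM=37
i=20 t=40 v=9: → [40,49),[32,41); WM=37
i=21 t=44 v=6: → [40,49); WM=42; [32,41) fires=9
i=22 t=20 v=6: DROP (t<42-2); WM=42
i=23 t=42 v=5: → [40,49); WM=42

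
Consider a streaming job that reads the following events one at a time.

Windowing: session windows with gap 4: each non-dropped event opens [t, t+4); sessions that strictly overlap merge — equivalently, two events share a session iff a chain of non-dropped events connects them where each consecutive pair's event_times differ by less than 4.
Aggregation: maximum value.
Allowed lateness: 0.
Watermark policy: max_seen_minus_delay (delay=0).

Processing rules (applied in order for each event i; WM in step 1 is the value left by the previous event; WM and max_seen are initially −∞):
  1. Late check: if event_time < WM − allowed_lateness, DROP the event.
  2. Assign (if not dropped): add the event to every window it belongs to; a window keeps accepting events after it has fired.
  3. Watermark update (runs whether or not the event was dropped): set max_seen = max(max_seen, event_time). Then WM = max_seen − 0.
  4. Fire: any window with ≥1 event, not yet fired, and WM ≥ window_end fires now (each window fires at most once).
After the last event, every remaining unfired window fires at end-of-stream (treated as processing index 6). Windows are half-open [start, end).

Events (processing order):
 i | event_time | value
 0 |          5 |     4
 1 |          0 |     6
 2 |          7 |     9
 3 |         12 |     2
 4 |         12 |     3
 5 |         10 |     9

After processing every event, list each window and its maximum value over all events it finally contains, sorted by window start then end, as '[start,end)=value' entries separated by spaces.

i=0 t=5 v=4: → [5,9); WM=5
i=1 t=0 v=6: DROP (t<5-0); WM=5
i=2 t=7 v=9: → [5,11); WM=7
i=3 t=12 v=2: → [12,16); WM=12
i=4 t=12 v=3: → [12,16); WM=12
i=5 t=10 v=9: DROP (t<12-0); WM=12

[5,11)=9 [12,16)=3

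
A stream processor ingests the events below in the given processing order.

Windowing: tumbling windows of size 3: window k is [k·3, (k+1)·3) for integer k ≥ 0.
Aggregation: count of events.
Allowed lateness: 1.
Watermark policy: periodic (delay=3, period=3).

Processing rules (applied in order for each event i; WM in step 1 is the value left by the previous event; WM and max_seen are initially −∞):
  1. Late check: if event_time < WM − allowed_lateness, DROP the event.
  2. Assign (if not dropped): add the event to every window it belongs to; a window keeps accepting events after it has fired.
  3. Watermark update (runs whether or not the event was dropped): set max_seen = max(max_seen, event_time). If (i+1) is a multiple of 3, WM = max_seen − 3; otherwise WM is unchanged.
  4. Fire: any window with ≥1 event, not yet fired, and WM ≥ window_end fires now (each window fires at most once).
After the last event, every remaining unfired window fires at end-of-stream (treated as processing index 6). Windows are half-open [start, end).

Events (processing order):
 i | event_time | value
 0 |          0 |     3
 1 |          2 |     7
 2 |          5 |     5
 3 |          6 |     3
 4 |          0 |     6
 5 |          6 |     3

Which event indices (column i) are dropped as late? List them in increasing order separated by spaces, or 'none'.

i=0 t=0 v=3: → [0,3); WM=−∞
i=1 t=2 v=7: → [0,3); WM=−∞
i=2 t=5 v=5: → [3,6); WM=2
i=3 t=6 v=3: → [6,9); WM=2
i=4 t=0 v=6: DROP (t<2-1); WM=2
i=5 t=6 v=3: → [6,9); WM=3; [0,3) fires=2

4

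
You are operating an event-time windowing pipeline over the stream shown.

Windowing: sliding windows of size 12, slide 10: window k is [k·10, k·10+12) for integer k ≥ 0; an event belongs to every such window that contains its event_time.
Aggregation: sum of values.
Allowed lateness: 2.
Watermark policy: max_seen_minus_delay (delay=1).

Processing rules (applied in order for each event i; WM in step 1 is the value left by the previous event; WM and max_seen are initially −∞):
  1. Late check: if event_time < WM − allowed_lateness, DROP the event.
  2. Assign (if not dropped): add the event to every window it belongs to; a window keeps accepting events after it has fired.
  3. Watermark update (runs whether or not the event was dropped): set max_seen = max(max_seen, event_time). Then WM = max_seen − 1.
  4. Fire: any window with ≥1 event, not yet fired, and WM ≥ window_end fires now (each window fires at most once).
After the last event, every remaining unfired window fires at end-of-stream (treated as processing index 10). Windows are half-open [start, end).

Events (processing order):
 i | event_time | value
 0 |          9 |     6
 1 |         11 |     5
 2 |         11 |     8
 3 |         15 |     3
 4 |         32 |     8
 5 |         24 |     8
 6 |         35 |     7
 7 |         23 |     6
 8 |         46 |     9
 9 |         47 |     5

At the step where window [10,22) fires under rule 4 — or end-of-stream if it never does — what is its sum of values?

16

i=0 t=9 v=6: → [0,12); WM=8
i=1 t=11 v=5: → [10,22),[0,12); WM=10
i=2 t=11 v=8: → [10,22),[0,12); WM=10
i=3 t=15 v=3: → [10,22); WM=14; [0,12) fires=19
i=4 t=32 v=8: → [30,42); WM=31; [10,22) fires=16
i=5 t=24 v=8: DROP (t<31-2); WM=31
i=6 t=35 v=7: → [30,42); WM=34
i=7 t=23 v=6: DROP (t<34-2); WM=34
i=8 t=46 v=9: → [40,52); WM=45; [30,42) fires=15
i=9 t=47 v=5: → [40,52); WM=46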